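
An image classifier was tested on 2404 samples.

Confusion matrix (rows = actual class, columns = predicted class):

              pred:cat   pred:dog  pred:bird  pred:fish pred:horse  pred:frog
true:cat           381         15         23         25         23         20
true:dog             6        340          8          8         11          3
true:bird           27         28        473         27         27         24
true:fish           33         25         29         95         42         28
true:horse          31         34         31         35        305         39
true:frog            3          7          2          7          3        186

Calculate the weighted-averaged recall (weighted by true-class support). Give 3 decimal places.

0.740

Per-class recall (TP/(TP+FN)):
  cat: TP=381, FN=15+23+25+23+20=106 → 381/487 = 0.7823
  dog: TP=340, FN=6+8+8+11+3=36 → 340/376 = 0.9043
  bird: TP=473, FN=27+28+27+27+24=133 → 473/606 = 0.7805
  fish: TP=95, FN=33+25+29+42+28=157 → 95/252 = 0.3770
  horse: TP=305, FN=31+34+31+35+39=170 → 305/475 = 0.6421
  frog: TP=186, FN=3+7+2+7+3=22 → 186/208 = 0.8942
Weighted-recall = Σ (supportᵢ/N)·recallᵢ with N=2404: (487/2404)·0.7823 + (376/2404)·0.9043 + (606/2404)·0.7805 + (252/2404)·0.3770 + (475/2404)·0.6421 + (208/2404)·0.8942 = 0.740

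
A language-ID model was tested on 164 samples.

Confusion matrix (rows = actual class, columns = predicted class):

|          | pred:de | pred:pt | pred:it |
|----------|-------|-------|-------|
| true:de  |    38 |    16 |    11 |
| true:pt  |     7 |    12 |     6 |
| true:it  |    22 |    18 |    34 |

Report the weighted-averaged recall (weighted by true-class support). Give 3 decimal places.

0.512

Per-class recall (TP/(TP+FN)):
  de: TP=38, FN=16+11=27 → 38/65 = 0.5846
  pt: TP=12, FN=7+6=13 → 12/25 = 0.4800
  it: TP=34, FN=22+18=40 → 34/74 = 0.4595
Weighted-recall = Σ (supportᵢ/N)·recallᵢ with N=164: (65/164)·0.5846 + (25/164)·0.4800 + (74/164)·0.4595 = 0.512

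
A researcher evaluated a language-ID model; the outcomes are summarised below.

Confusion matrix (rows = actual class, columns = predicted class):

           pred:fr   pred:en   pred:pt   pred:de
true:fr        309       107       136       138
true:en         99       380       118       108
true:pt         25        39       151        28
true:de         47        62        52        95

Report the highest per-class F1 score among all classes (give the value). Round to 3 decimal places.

0.588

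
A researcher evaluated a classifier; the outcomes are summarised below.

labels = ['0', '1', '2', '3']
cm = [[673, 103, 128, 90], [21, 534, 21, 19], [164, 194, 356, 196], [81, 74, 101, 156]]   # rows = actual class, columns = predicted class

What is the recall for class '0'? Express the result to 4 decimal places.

0.6771

Treat '0' as positive and all other classes as negative.
recall = TP/(TP+FN).
0: TP=673, FN=103+128+90=321 → 673/994 = 0.67706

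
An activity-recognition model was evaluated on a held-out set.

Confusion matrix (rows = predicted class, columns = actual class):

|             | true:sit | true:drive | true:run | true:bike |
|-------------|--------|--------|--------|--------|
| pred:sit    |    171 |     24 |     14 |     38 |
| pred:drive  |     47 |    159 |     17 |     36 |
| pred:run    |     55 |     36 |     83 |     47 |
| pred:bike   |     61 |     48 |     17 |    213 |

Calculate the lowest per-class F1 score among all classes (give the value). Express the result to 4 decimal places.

Per-class F1 score (2·TP/(2·TP+FP+FN)):
  sit: TP=171, FP=24+14+38=76, FN=47+55+61=163 → 342/581 = 0.58864
  drive: TP=159, FP=47+17+36=100, FN=24+36+48=108 → 318/526 = 0.60456
  run: TP=83, FP=55+36+47=138, FN=14+17+17=48 → 166/352 = 0.47159
  bike: TP=213, FP=61+48+17=126, FN=38+36+47=121 → 426/673 = 0.63299
Lowest is class 'run' with F1 score = 0.4716.

0.4716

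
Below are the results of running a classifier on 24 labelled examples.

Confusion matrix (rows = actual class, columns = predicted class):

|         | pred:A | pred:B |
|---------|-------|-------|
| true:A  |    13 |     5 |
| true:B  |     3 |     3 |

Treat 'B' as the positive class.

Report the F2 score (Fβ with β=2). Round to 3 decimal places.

Fβ = (1+β²)·TP / ((1+β²)·TP + β²·FN + FP), with β²=4
= 5·3 / (5·3 + 4·3 + 5) = 0.469

0.469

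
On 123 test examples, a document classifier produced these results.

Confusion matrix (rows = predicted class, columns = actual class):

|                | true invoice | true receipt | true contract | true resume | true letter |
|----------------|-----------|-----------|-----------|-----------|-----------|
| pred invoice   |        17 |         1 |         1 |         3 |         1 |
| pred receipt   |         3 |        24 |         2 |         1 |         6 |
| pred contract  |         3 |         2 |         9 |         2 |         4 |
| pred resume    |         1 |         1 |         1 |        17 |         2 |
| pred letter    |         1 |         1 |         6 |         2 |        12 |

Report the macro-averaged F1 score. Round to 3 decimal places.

0.628

Per-class F1 score (2·TP/(2·TP+FP+FN)):
  invoice: TP=17, FP=1+1+3+1=6, FN=3+3+1+1=8 → 34/48 = 0.7083
  receipt: TP=24, FP=3+2+1+6=12, FN=1+2+1+1=5 → 48/65 = 0.7385
  contract: TP=9, FP=3+2+2+4=11, FN=1+2+1+6=10 → 18/39 = 0.4615
  resume: TP=17, FP=1+1+1+2=5, FN=3+1+2+2=8 → 34/47 = 0.7234
  letter: TP=12, FP=1+1+6+2=10, FN=1+6+4+2=13 → 24/47 = 0.5106
Macro-F1 score = mean = (0.7083 + 0.7385 + 0.4615 + 0.7234 + 0.5106) / 5 = 0.628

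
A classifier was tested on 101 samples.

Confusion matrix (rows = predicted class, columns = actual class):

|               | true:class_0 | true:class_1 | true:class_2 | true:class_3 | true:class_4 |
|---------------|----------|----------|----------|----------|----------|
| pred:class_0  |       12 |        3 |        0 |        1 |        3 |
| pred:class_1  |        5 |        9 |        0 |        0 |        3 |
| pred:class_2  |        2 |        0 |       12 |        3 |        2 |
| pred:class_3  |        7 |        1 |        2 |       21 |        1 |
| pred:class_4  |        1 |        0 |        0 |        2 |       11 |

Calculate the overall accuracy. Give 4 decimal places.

0.6436

Accuracy = trace / total = (12+9+12+21+11=65) / 101 = 65/101 = 0.6436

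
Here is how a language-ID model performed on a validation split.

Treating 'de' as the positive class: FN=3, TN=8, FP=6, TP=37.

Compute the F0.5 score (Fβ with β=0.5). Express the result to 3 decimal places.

Fβ = (1+β²)·TP / ((1+β²)·TP + β²·FN + FP), with β²=1/4
= 1.25·37 / (1.25·37 + 0.25·3 + 6) = 0.873

0.873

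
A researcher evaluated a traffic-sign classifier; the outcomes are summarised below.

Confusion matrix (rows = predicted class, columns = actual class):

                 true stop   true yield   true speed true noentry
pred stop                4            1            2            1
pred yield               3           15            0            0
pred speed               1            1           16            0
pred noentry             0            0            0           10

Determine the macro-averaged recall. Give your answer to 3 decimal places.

Per-class recall (TP/(TP+FN)):
  stop: TP=4, FN=3+1+0=4 → 4/8 = 0.5000
  yield: TP=15, FN=1+1+0=2 → 15/17 = 0.8824
  speed: TP=16, FN=2+0+0=2 → 16/18 = 0.8889
  noentry: TP=10, FN=1+0+0=1 → 10/11 = 0.9091
Macro-recall = mean = (0.5000 + 0.8824 + 0.8889 + 0.9091) / 4 = 0.795

0.795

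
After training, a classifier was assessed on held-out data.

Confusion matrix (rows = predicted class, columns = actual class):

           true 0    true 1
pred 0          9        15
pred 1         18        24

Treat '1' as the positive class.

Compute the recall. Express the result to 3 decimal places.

0.615

Recall = TP/(TP+FN) = 24/(24+15) = 24/39 = 0.615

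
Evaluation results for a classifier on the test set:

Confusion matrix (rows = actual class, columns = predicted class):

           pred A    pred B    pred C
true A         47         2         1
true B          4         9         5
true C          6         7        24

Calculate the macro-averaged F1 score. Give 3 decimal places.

Per-class F1 score (2·TP/(2·TP+FP+FN)):
  A: TP=47, FP=4+6=10, FN=2+1=3 → 94/107 = 0.8785
  B: TP=9, FP=2+7=9, FN=4+5=9 → 18/36 = 0.5000
  C: TP=24, FP=1+5=6, FN=6+7=13 → 48/67 = 0.7164
Macro-F1 score = mean = (0.8785 + 0.5000 + 0.7164) / 3 = 0.698

0.698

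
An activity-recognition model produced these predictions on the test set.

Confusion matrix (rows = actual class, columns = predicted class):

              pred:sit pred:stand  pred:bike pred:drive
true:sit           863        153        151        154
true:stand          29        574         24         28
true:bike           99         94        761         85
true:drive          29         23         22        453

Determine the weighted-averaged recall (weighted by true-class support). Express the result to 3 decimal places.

0.748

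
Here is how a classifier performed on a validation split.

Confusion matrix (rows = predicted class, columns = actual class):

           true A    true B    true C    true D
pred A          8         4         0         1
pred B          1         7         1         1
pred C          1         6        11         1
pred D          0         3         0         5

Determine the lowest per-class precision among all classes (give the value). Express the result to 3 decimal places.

0.579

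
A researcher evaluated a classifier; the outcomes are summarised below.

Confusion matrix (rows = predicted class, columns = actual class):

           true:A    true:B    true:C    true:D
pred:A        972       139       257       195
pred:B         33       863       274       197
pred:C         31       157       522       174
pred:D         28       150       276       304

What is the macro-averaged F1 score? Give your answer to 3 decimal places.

0.558

Per-class F1 score (2·TP/(2·TP+FP+FN)):
  A: TP=972, FP=139+257+195=591, FN=33+31+28=92 → 1944/2627 = 0.7400
  B: TP=863, FP=33+274+197=504, FN=139+157+150=446 → 1726/2676 = 0.6450
  C: TP=522, FP=31+157+174=362, FN=257+274+276=807 → 1044/2213 = 0.4718
  D: TP=304, FP=28+150+276=454, FN=195+197+174=566 → 608/1628 = 0.3735
Macro-F1 score = mean = (0.7400 + 0.6450 + 0.4718 + 0.3735) / 4 = 0.558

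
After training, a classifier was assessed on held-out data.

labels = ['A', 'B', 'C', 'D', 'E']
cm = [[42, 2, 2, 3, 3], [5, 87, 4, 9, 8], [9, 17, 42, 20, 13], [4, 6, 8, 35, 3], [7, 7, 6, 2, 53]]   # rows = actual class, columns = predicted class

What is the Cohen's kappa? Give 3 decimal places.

0.560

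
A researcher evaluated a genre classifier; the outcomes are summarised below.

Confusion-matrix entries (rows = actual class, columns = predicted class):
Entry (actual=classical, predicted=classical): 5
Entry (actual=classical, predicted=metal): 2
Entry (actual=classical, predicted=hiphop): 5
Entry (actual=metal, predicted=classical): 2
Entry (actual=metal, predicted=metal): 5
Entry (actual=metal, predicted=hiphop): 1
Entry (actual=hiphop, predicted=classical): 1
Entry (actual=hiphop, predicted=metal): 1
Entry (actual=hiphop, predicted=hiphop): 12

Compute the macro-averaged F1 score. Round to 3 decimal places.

0.625

Per-class F1 score (2·TP/(2·TP+FP+FN)):
  classical: TP=5, FP=2+1=3, FN=2+5=7 → 10/20 = 0.5000
  metal: TP=5, FP=2+1=3, FN=2+1=3 → 10/16 = 0.6250
  hiphop: TP=12, FP=5+1=6, FN=1+1=2 → 24/32 = 0.7500
Macro-F1 score = mean = (0.5000 + 0.6250 + 0.7500) / 3 = 0.625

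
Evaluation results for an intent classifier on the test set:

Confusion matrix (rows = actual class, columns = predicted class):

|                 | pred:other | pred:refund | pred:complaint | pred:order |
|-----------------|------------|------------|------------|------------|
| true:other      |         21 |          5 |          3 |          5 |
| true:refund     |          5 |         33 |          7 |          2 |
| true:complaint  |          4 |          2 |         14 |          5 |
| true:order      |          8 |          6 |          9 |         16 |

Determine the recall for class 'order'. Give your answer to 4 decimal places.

0.4103

recall = TP/(TP+FN).
order: TP=16, FN=8+6+9=23 → 16/39 = 0.41026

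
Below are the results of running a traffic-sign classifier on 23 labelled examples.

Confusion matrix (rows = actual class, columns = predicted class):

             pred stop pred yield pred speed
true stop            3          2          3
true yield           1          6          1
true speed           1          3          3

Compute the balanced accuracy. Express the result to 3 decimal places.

0.518

Balanced accuracy = mean of per-class recall.
  stop: recall = 3/8 = 0.3750
  yield: recall = 6/8 = 0.7500
  speed: recall = 3/7 = 0.4286
Mean = (0.3750 + 0.7500 + 0.4286) / 3 = 0.518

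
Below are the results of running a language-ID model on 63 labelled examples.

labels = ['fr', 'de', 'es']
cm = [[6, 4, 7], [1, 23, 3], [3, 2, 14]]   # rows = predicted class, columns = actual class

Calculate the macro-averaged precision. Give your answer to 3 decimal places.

Per-class precision (TP/(TP+FP)):
  fr: TP=6, FP=4+7=11 → 6/17 = 0.3529
  de: TP=23, FP=1+3=4 → 23/27 = 0.8519
  es: TP=14, FP=3+2=5 → 14/19 = 0.7368
Macro-precision = mean = (0.3529 + 0.8519 + 0.7368) / 3 = 0.647

0.647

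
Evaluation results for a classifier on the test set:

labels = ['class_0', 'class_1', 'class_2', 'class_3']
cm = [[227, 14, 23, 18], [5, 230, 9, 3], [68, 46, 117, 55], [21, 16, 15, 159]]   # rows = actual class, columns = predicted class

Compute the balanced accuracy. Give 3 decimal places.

0.725

Balanced accuracy = mean of per-class recall.
  class_0: recall = 227/282 = 0.8050
  class_1: recall = 230/247 = 0.9312
  class_2: recall = 117/286 = 0.4091
  class_3: recall = 159/211 = 0.7536
Mean = (0.8050 + 0.9312 + 0.4091 + 0.7536) / 4 = 0.725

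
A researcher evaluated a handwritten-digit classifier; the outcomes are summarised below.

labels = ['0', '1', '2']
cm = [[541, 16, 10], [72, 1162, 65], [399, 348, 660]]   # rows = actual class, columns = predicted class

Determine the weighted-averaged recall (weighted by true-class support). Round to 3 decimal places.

Per-class recall (TP/(TP+FN)):
  0: TP=541, FN=16+10=26 → 541/567 = 0.9541
  1: TP=1162, FN=72+65=137 → 1162/1299 = 0.8945
  2: TP=660, FN=399+348=747 → 660/1407 = 0.4691
Weighted-recall = Σ (supportᵢ/N)·recallᵢ with N=3273: (567/3273)·0.9541 + (1299/3273)·0.8945 + (1407/3273)·0.4691 = 0.722

0.722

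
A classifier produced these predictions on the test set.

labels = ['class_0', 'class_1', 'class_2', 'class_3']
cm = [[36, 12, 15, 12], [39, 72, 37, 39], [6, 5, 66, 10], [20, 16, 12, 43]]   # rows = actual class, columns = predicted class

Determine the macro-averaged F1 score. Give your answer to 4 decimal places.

0.4879

Per-class F1 score (2·TP/(2·TP+FP+FN)):
  class_0: TP=36, FP=39+6+20=65, FN=12+15+12=39 → 72/176 = 0.40909
  class_1: TP=72, FP=12+5+16=33, FN=39+37+39=115 → 144/292 = 0.49315
  class_2: TP=66, FP=15+37+12=64, FN=6+5+10=21 → 132/217 = 0.60829
  class_3: TP=43, FP=12+39+10=61, FN=20+16+12=48 → 86/195 = 0.44103
Macro-F1 score = mean = (0.40909 + 0.49315 + 0.60829 + 0.44103) / 4 = 0.4879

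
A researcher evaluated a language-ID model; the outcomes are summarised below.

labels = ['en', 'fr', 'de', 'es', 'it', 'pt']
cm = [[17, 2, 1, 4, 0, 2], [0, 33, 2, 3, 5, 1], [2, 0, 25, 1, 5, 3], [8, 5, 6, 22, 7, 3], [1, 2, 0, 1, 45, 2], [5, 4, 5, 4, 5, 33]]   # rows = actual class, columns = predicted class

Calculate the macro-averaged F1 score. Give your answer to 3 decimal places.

Per-class F1 score (2·TP/(2·TP+FP+FN)):
  en: TP=17, FP=0+2+8+1+5=16, FN=2+1+4+0+2=9 → 34/59 = 0.5763
  fr: TP=33, FP=2+0+5+2+4=13, FN=0+2+3+5+1=11 → 66/90 = 0.7333
  de: TP=25, FP=1+2+6+0+5=14, FN=2+0+1+5+3=11 → 50/75 = 0.6667
  es: TP=22, FP=4+3+1+1+4=13, FN=8+5+6+7+3=29 → 44/86 = 0.5116
  it: TP=45, FP=0+5+5+7+5=22, FN=1+2+0+1+2=6 → 90/118 = 0.7627
  pt: TP=33, FP=2+1+3+3+2=11, FN=5+4+5+4+5=23 → 66/100 = 0.6600
Macro-F1 score = mean = (0.5763 + 0.7333 + 0.6667 + 0.5116 + 0.7627 + 0.6600) / 6 = 0.652

0.652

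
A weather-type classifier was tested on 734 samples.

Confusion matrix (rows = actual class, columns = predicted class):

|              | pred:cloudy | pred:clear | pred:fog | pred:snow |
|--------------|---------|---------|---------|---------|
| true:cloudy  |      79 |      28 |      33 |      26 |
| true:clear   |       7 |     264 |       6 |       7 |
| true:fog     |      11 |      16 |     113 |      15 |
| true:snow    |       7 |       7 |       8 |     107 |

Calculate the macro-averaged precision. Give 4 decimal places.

Per-class precision (TP/(TP+FP)):
  cloudy: TP=79, FP=7+11+7=25 → 79/104 = 0.75962
  clear: TP=264, FP=28+16+7=51 → 264/315 = 0.83810
  fog: TP=113, FP=33+6+8=47 → 113/160 = 0.70625
  snow: TP=107, FP=26+7+15=48 → 107/155 = 0.69032
Macro-precision = mean = (0.75962 + 0.83810 + 0.70625 + 0.69032) / 4 = 0.7486

0.7486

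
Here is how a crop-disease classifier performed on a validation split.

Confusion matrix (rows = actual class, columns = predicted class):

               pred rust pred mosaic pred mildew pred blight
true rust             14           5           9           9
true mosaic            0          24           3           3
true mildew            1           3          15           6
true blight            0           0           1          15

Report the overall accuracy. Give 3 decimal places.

0.630

Accuracy = trace / total = (14+24+15+15=68) / 108 = 68/108 = 0.630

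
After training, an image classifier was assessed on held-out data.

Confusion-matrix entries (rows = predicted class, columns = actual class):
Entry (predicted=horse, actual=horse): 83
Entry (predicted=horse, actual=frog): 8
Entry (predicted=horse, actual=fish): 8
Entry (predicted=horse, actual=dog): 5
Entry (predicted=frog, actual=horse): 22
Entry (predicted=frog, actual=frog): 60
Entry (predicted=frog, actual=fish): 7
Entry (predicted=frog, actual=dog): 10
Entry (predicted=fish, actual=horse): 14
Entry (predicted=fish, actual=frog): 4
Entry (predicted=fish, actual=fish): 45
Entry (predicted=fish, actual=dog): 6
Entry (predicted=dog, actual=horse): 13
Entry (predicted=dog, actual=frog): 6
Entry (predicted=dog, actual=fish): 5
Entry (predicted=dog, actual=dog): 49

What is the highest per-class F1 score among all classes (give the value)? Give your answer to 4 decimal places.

Per-class F1 score (2·TP/(2·TP+FP+FN)):
  horse: TP=83, FP=8+8+5=21, FN=22+14+13=49 → 166/236 = 0.70339
  frog: TP=60, FP=22+7+10=39, FN=8+4+6=18 → 120/177 = 0.67797
  fish: TP=45, FP=14+4+6=24, FN=8+7+5=20 → 90/134 = 0.67164
  dog: TP=49, FP=13+6+5=24, FN=5+10+6=21 → 98/143 = 0.68531
Highest is class 'horse' with F1 score = 0.7034.

0.7034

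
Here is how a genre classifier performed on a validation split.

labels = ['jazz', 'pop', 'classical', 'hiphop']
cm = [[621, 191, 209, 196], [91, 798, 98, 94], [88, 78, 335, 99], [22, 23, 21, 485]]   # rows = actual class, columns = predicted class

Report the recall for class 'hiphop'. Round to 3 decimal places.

0.880

One-vs-rest for 'hiphop': TP = diagonal; FP = other classes predicted 'hiphop'; FN = 'hiphop' predicted as other.
recall = TP/(TP+FN).
hiphop: TP=485, FN=22+23+21=66 → 485/551 = 0.8802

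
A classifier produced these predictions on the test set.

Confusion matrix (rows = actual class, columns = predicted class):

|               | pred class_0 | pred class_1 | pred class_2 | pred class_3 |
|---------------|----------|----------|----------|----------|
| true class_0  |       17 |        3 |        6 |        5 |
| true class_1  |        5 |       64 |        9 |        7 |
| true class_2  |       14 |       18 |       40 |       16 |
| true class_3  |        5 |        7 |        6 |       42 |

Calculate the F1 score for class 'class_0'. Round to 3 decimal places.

0.472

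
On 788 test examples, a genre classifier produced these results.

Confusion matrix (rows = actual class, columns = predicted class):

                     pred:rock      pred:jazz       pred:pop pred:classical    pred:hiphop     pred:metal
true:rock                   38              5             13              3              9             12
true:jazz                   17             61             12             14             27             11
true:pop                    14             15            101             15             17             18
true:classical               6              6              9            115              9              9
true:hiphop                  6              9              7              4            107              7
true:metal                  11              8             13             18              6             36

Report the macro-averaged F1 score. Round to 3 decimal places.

0.554

Per-class F1 score (2·TP/(2·TP+FP+FN)):
  rock: TP=38, FP=17+14+6+6+11=54, FN=5+13+3+9+12=42 → 76/172 = 0.4419
  jazz: TP=61, FP=5+15+6+9+8=43, FN=17+12+14+27+11=81 → 122/246 = 0.4959
  pop: TP=101, FP=13+12+9+7+13=54, FN=14+15+15+17+18=79 → 202/335 = 0.6030
  classical: TP=115, FP=3+14+15+4+18=54, FN=6+6+9+9+9=39 → 230/323 = 0.7121
  hiphop: TP=107, FP=9+27+17+9+6=68, FN=6+9+7+4+7=33 → 214/315 = 0.6794
  metal: TP=36, FP=12+11+18+9+7=57, FN=11+8+13+18+6=56 → 72/185 = 0.3892
Macro-F1 score = mean = (0.4419 + 0.4959 + 0.6030 + 0.7121 + 0.6794 + 0.3892) / 6 = 0.554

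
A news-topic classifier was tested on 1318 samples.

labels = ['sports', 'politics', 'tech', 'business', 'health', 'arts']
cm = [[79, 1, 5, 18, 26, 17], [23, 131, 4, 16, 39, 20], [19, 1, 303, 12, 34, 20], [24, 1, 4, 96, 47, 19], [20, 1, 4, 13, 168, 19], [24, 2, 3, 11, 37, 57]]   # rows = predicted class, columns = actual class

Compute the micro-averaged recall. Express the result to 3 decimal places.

0.633

Micro-averaging pools counts across classes: ΣTP=834, ΣFP=484, ΣFN=484.
Micro-recall = TP/(TP+FN) on pooled counts = 0.633 (equals overall accuracy in single-label multiclass).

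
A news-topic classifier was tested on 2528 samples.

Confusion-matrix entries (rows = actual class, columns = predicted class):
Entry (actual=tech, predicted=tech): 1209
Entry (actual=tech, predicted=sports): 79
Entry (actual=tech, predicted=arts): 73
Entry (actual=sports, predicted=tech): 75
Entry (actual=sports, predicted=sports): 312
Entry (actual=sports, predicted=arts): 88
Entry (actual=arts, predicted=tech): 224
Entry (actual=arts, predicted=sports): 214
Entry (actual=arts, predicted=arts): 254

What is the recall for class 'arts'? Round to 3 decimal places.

Take TP from the diagonal, FP from the rest of the 'arts' prediction marginal, FN from the rest of the 'arts' actual marginal.
recall = TP/(TP+FN).
arts: TP=254, FN=224+214=438 → 254/692 = 0.3671

0.367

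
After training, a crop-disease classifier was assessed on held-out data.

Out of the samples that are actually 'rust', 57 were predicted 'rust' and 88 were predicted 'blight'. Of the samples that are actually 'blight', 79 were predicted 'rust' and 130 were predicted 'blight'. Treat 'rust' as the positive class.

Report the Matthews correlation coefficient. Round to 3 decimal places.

MCC = (TP·TN − FP·FN) / √((TP+FP)(TP+FN)(TN+FP)(TN+FN))
Numerator = 57·130 − 79·88 = 458
Denominator = √(136·145·209·218) = √898482640 = 29974.7000
MCC = 458 / 29974.7000 = 0.015

0.015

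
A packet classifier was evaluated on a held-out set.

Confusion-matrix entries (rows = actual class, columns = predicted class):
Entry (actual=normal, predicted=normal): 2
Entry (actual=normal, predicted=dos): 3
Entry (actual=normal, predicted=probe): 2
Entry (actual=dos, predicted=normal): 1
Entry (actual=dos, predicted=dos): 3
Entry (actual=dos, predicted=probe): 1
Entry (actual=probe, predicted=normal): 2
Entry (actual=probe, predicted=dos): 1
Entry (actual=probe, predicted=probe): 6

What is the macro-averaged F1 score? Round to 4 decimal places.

Per-class F1 score (2·TP/(2·TP+FP+FN)):
  normal: TP=2, FP=1+2=3, FN=3+2=5 → 4/12 = 0.33333
  dos: TP=3, FP=3+1=4, FN=1+1=2 → 6/12 = 0.50000
  probe: TP=6, FP=2+1=3, FN=2+1=3 → 12/18 = 0.66667
Macro-F1 score = mean = (0.33333 + 0.50000 + 0.66667) / 3 = 0.5000

0.5000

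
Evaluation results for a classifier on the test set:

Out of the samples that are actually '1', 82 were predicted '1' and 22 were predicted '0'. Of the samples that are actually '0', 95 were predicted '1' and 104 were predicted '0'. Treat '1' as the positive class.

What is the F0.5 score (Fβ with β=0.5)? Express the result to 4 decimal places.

0.5049

Fβ = (1+β²)·TP / ((1+β²)·TP + β²·FN + FP), with β²=1/4
= 1.25·82 / (1.25·82 + 0.25·22 + 95) = 0.5049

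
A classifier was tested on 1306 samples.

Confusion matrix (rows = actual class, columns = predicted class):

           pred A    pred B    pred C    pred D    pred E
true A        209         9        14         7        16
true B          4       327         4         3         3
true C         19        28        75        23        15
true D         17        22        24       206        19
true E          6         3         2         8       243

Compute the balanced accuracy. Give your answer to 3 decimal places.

0.778

Balanced accuracy = mean of per-class recall.
  A: recall = 209/255 = 0.8196
  B: recall = 327/341 = 0.9589
  C: recall = 75/160 = 0.4688
  D: recall = 206/288 = 0.7153
  E: recall = 243/262 = 0.9275
Mean = (0.8196 + 0.9589 + 0.4688 + 0.7153 + 0.9275) / 5 = 0.778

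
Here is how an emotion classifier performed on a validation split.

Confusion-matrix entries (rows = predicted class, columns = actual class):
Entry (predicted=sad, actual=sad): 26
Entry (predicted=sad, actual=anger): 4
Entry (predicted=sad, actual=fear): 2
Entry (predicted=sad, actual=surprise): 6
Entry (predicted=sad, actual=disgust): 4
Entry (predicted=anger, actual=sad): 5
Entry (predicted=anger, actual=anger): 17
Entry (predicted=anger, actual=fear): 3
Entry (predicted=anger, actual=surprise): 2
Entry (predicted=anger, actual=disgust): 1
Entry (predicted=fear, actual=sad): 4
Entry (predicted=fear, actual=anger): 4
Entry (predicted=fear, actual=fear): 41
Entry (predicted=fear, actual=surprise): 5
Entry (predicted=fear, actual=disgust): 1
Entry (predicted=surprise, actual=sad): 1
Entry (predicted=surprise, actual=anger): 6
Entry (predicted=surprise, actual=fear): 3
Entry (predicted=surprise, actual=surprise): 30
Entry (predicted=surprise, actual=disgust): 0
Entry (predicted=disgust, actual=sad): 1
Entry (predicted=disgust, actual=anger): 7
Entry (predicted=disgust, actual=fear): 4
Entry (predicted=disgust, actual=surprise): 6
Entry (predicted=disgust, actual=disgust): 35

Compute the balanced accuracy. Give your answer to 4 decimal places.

0.6779

Balanced accuracy = mean of per-class recall.
  sad: recall = 26/37 = 0.70270
  anger: recall = 17/38 = 0.44737
  fear: recall = 41/53 = 0.77358
  surprise: recall = 30/49 = 0.61224
  disgust: recall = 35/41 = 0.85366
Mean = (0.70270 + 0.44737 + 0.77358 + 0.61224 + 0.85366) / 5 = 0.6779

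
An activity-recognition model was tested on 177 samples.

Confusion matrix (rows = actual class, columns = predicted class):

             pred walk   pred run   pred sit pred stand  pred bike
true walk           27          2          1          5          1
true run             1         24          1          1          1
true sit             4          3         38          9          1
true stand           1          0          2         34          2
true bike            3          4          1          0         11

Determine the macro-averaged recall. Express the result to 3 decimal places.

0.750

Per-class recall (TP/(TP+FN)):
  walk: TP=27, FN=2+1+5+1=9 → 27/36 = 0.7500
  run: TP=24, FN=1+1+1+1=4 → 24/28 = 0.8571
  sit: TP=38, FN=4+3+9+1=17 → 38/55 = 0.6909
  stand: TP=34, FN=1+0+2+2=5 → 34/39 = 0.8718
  bike: TP=11, FN=3+4+1+0=8 → 11/19 = 0.5789
Macro-recall = mean = (0.7500 + 0.8571 + 0.6909 + 0.8718 + 0.5789) / 5 = 0.750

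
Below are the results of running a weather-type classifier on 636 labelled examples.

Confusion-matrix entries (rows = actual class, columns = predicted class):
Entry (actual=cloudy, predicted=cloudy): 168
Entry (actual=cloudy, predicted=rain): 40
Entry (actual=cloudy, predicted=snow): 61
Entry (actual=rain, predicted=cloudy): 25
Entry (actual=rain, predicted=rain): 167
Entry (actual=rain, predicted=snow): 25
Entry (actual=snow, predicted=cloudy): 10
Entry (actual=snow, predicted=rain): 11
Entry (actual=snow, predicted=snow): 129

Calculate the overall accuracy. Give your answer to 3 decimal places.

Accuracy = trace / total = (168+167+129=464) / 636 = 464/636 = 0.730

0.730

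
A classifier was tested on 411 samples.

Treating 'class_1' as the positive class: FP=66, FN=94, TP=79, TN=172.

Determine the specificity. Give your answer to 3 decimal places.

Specificity = TN/(TN+FP) = 172/(172+66) = 0.723

0.723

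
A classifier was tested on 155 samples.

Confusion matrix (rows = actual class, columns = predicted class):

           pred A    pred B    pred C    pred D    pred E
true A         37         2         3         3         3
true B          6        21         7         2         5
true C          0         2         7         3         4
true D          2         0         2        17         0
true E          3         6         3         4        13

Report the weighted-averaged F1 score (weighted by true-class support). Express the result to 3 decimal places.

Per-class F1 score (2·TP/(2·TP+FP+FN)):
  A: TP=37, FP=6+0+2+3=11, FN=2+3+3+3=11 → 74/96 = 0.7708
  B: TP=21, FP=2+2+0+6=10, FN=6+7+2+5=20 → 42/72 = 0.5833
  C: TP=7, FP=3+7+2+3=15, FN=0+2+3+4=9 → 14/38 = 0.3684
  D: TP=17, FP=3+2+3+4=12, FN=2+0+2+0=4 → 34/50 = 0.6800
  E: TP=13, FP=3+5+4+0=12, FN=3+6+3+4=16 → 26/54 = 0.4815
Weighted-F1 score = Σ (supportᵢ/N)·F1 scoreᵢ with N=155: (48/155)·0.7708 + (41/155)·0.5833 + (16/155)·0.3684 + (21/155)·0.6800 + (29/155)·0.4815 = 0.613

0.613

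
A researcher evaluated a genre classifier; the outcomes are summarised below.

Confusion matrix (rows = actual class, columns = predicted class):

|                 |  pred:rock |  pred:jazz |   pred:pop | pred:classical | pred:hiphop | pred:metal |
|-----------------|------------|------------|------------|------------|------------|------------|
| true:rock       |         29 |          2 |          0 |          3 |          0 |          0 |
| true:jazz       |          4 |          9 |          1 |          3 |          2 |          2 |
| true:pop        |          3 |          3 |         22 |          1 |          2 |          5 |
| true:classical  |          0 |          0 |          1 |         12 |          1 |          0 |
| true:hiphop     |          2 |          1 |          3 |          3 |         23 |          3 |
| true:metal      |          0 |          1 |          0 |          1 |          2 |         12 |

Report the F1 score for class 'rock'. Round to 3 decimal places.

0.806

F1 score = 2·TP/(2·TP+FP+FN).
rock: TP=29, FP=4+3+0+2+0=9, FN=2+0+3+0+0=5 → 58/72 = 0.8056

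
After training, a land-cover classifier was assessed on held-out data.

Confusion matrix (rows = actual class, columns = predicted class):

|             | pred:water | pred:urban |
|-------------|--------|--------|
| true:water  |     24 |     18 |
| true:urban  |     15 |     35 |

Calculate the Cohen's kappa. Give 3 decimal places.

Observed agreement pₒ = trace/N = 59/92 = 0.6413
Expected agreement pₑ = Σ (rowᵢ·colᵢ)/N² = (42·39 + 50·53)/92² = 0.5066
κ = (pₒ − pₑ)/(1 − pₑ) = (0.6413 − 0.5066)/(1 − 0.5066) = 0.273

0.273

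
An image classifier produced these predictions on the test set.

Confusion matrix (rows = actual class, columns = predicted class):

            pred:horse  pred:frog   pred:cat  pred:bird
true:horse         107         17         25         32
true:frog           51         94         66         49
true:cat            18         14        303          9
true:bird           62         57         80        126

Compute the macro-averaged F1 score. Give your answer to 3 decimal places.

Per-class F1 score (2·TP/(2·TP+FP+FN)):
  horse: TP=107, FP=51+18+62=131, FN=17+25+32=74 → 214/419 = 0.5107
  frog: TP=94, FP=17+14+57=88, FN=51+66+49=166 → 188/442 = 0.4253
  cat: TP=303, FP=25+66+80=171, FN=18+14+9=41 → 606/818 = 0.7408
  bird: TP=126, FP=32+49+9=90, FN=62+57+80=199 → 252/541 = 0.4658
Macro-F1 score = mean = (0.5107 + 0.4253 + 0.7408 + 0.4658) / 4 = 0.536

0.536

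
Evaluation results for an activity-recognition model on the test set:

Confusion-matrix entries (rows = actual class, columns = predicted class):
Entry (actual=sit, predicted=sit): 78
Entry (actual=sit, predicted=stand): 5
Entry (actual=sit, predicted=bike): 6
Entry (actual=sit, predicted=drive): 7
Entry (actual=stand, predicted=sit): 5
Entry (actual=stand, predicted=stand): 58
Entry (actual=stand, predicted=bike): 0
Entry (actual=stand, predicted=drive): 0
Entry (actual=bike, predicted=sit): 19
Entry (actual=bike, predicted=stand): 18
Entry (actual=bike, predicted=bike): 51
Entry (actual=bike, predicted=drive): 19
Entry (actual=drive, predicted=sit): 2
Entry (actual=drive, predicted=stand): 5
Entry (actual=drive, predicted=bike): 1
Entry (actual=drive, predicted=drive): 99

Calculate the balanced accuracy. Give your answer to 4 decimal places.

0.7838

Balanced accuracy = mean of per-class recall.
  sit: recall = 78/96 = 0.81250
  stand: recall = 58/63 = 0.92063
  bike: recall = 51/107 = 0.47664
  drive: recall = 99/107 = 0.92523
Mean = (0.81250 + 0.92063 + 0.47664 + 0.92523) / 4 = 0.7838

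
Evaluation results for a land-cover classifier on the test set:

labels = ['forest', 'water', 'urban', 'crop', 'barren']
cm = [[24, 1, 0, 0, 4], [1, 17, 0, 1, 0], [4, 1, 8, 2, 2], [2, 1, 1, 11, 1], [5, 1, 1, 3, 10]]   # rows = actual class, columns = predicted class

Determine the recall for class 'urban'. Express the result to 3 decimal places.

One-vs-rest for 'urban': TP = diagonal; FP = other classes predicted 'urban'; FN = 'urban' predicted as other.
recall = TP/(TP+FN).
urban: TP=8, FN=4+1+2+2=9 → 8/17 = 0.4706

0.471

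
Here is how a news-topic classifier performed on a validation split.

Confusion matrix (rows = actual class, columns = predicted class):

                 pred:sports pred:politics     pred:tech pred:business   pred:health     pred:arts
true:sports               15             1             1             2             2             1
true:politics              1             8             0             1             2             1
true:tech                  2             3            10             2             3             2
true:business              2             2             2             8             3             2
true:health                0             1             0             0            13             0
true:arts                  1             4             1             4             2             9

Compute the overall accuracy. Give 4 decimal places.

0.5676

Accuracy = trace / total = (15+8+10+8+13+9=63) / 111 = 63/111 = 0.5676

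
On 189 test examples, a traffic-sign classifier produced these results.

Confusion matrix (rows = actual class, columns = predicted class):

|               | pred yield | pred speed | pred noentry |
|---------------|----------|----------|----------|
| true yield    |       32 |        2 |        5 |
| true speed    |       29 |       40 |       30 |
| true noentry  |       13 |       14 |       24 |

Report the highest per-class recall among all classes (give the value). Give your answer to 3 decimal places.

0.821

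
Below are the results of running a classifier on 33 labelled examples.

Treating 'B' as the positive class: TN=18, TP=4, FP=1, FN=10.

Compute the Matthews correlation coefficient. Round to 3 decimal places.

0.321

MCC = (TP·TN − FP·FN) / √((TP+FP)(TP+FN)(TN+FP)(TN+FN))
Numerator = 4·18 − 1·10 = 62
Denominator = √(5·14·19·28) = √37240 = 192.9767
MCC = 62 / 192.9767 = 0.321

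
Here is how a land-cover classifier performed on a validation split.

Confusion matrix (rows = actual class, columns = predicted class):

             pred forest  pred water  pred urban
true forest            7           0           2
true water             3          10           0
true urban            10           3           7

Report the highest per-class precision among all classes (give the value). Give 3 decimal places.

0.778

Per-class precision (TP/(TP+FP)):
  forest: TP=7, FP=3+10=13 → 7/20 = 0.3500
  water: TP=10, FP=0+3=3 → 10/13 = 0.7692
  urban: TP=7, FP=2+0=2 → 7/9 = 0.7778
Highest is class 'urban' with precision = 0.778.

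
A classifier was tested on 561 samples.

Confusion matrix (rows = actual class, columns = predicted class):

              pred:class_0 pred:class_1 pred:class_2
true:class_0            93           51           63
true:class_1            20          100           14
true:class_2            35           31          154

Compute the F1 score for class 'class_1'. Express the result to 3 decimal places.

One-vs-rest for 'class_1': TP = diagonal; FP = other classes predicted 'class_1'; FN = 'class_1' predicted as other.
F1 score = 2·TP/(2·TP+FP+FN).
class_1: TP=100, FP=51+31=82, FN=20+14=34 → 200/316 = 0.6329

0.633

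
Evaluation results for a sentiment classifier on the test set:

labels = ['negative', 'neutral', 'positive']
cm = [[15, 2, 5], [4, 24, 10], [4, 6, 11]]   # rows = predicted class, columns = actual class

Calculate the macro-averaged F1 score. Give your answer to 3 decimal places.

Per-class F1 score (2·TP/(2·TP+FP+FN)):
  negative: TP=15, FP=2+5=7, FN=4+4=8 → 30/45 = 0.6667
  neutral: TP=24, FP=4+10=14, FN=2+6=8 → 48/70 = 0.6857
  positive: TP=11, FP=4+6=10, FN=5+10=15 → 22/47 = 0.4681
Macro-F1 score = mean = (0.6667 + 0.6857 + 0.4681) / 3 = 0.607

0.607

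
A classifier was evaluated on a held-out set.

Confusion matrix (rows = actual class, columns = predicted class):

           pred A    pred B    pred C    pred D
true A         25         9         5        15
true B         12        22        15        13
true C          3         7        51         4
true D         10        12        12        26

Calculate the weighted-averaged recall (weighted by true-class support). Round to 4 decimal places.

0.5145

Per-class recall (TP/(TP+FN)):
  A: TP=25, FN=9+5+15=29 → 25/54 = 0.46296
  B: TP=22, FN=12+15+13=40 → 22/62 = 0.35484
  C: TP=51, FN=3+7+4=14 → 51/65 = 0.78462
  D: TP=26, FN=10+12+12=34 → 26/60 = 0.43333
Weighted-recall = Σ (supportᵢ/N)·recallᵢ with N=241: (54/241)·0.46296 + (62/241)·0.35484 + (65/241)·0.78462 + (60/241)·0.43333 = 0.5145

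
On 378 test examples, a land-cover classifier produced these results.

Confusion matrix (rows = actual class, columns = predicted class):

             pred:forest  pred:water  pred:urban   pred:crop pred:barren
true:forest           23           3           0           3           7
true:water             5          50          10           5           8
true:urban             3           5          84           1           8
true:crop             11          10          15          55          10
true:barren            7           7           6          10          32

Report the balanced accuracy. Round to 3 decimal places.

0.634

Balanced accuracy = mean of per-class recall.
  forest: recall = 23/36 = 0.6389
  water: recall = 50/78 = 0.6410
  urban: recall = 84/101 = 0.8317
  crop: recall = 55/101 = 0.5446
  barren: recall = 32/62 = 0.5161
Mean = (0.6389 + 0.6410 + 0.8317 + 0.5446 + 0.5161) / 5 = 0.634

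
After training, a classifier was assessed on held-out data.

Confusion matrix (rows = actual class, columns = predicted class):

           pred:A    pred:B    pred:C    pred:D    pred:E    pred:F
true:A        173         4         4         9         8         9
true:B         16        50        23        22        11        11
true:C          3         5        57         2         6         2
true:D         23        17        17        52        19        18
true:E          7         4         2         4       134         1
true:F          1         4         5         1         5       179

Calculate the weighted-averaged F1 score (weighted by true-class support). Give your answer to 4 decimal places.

Per-class F1 score (2·TP/(2·TP+FP+FN)):
  A: TP=173, FP=16+3+23+7+1=50, FN=4+4+9+8+9=34 → 346/430 = 0.80465
  B: TP=50, FP=4+5+17+4+4=34, FN=16+23+22+11+11=83 → 100/217 = 0.46083
  C: TP=57, FP=4+23+17+2+5=51, FN=3+5+2+6+2=18 → 114/183 = 0.62295
  D: TP=52, FP=9+22+2+4+1=38, FN=23+17+17+19+18=94 → 104/236 = 0.44068
  E: TP=134, FP=8+11+6+19+5=49, FN=7+4+2+4+1=18 → 268/335 = 0.80000
  F: TP=179, FP=9+11+2+18+1=41, FN=1+4+5+1+5=16 → 358/415 = 0.86265
Weighted-F1 score = Σ (supportᵢ/N)·F1 scoreᵢ with N=908: (207/908)·0.80465 + (133/908)·0.46083 + (75/908)·0.62295 + (146/908)·0.44068 + (152/908)·0.80000 + (195/908)·0.86265 = 0.6924

0.6924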